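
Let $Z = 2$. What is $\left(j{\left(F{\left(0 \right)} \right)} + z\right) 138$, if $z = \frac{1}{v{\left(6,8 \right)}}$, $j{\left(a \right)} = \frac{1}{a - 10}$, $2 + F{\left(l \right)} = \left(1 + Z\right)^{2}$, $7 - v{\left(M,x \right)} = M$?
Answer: $92$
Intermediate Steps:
$v{\left(M,x \right)} = 7 - M$
$F{\left(l \right)} = 7$ ($F{\left(l \right)} = -2 + \left(1 + 2\right)^{2} = -2 + 3^{2} = -2 + 9 = 7$)
$j{\left(a \right)} = \frac{1}{-10 + a}$
$z = 1$ ($z = \frac{1}{7 - 6} = 1^{-1} = 1$)
$\left(j{\left(F{\left(0 \right)} \right)} + z\right) 138 = \left(\frac{1}{-10 + 7} + 1\right) 138 = \left(\frac{1}{-3} + 1\right) 138 = \left(- \frac{1}{3} + 1\right) 138 = \frac{2}{3} \cdot 138 = 92$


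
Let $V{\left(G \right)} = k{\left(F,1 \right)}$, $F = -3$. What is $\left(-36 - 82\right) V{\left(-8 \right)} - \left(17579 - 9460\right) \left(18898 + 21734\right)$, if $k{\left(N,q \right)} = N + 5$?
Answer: $-329891444$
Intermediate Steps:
$k{\left(N,q \right)} = 5 + N$
$V{\left(G \right)} = 2$ ($V{\left(G \right)} = 5 - 3 = 2$)
$\left(-36 - 82\right) V{\left(-8 \right)} - \left(17579 - 9460\right) \left(18898 + 21734\right) = \left(-36 - 82\right) 2 - \left(17579 - 9460\right) \left(18898 + 21734\right) = \left(-118\right) 2 - 8119 \cdot 40632 = -236 - 329891208 = -329891444$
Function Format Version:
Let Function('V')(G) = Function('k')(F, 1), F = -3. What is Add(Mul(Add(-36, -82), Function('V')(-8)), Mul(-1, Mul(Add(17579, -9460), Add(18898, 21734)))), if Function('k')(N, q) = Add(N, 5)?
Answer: -329891444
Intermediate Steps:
Function('k')(N, q) = Add(5, N)
Function('V')(G) = 2 (Function('V')(G) = Add(5, -3) = 2)
Add(Mul(Add(-36, -82), Function('V')(-8)), Mul(-1, Mul(Add(17579, -9460), Add(18898, 21734)))) = Add(Mul(Add(-36, -82), 2), Mul(-1, Mul(Add(17579, -9460), Add(18898, 21734)))) = Add(Mul(-118, 2), Mul(-1, Mul(8119, 40632))) = Add(-236, Mul(-1, 329891208)) = Add(-236, -329891208) = -329891444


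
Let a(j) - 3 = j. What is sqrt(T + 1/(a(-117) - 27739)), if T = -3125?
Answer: I*sqrt(2424342555978)/27853 ≈ 55.902*I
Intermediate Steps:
a(j) = 3 + j
sqrt(T + 1/(a(-117) - 27739)) = sqrt(-3125 + 1/((3 - 117) - 27739)) = sqrt(-3125 + 1/(-114 - 27739)) = sqrt(-3125 + 1/(-27853)) = sqrt(-3125 - 1/27853) = sqrt(-87040626/27853) = I*sqrt(2424342555978)/27853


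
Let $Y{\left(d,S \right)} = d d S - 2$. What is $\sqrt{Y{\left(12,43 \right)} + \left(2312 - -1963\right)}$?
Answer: $\sqrt{10465} \approx 102.3$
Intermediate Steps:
$Y{\left(d,S \right)} = -2 + S d^{2}$ ($Y{\left(d,S \right)} = d^{2} S - 2 = S d^{2} - 2 = -2 + S d^{2}$)
$\sqrt{Y{\left(12,43 \right)} + \left(2312 - -1963\right)} = \sqrt{\left(-2 + 43 \cdot 12^{2}\right) + \left(2312 - -1963\right)} = \sqrt{\left(-2 + 43 \cdot 144\right) + \left(2312 + 1963\right)} = \sqrt{\left(-2 + 6192\right) + 4275} = \sqrt{6190 + 4275} = \sqrt{10465}$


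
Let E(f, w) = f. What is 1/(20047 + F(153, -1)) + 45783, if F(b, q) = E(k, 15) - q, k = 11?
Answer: 918361198/20059 ≈ 45783.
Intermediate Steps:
F(b, q) = 11 - q
1/(20047 + F(153, -1)) + 45783 = 1/(20047 + (11 - 1*(-1))) + 45783 = 1/(20047 + (11 + 1)) + 45783 = 1/(20047 + 12) + 45783 = 1/20059 + 45783 = 918361198/20059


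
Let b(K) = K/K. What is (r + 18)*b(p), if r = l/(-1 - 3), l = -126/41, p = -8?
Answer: 1539/82 ≈ 18.768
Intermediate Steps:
l = -126/41 (l = -126*1/41 = -126/41 ≈ -3.0732)
b(K) = 1
r = 63/82 (r = -126/41/(-1 - 3) = -126/41/(-4) = -¼*(-126/41) = 63/82 ≈ 0.76829)
(r + 18)*b(p) = (63/82 + 18)*1 = (1539/82)*1 = 1539/82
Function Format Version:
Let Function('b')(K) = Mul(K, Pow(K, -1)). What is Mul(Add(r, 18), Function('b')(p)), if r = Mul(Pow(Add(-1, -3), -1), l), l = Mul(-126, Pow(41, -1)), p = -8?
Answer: Rational(1539, 82) ≈ 18.768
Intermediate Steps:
l = Rational(-126, 41) (l = Mul(-126, Rational(1, 41)) = Rational(-126, 41) ≈ -3.0732)
Function('b')(K) = 1
r = Rational(63, 82) (r = Mul(Pow(Add(-1, -3), -1), Rational(-126, 41)) = Mul(Pow(-4, -1), Rational(-126, 41)) = Mul(Rational(-1, 4), Rational(-126, 41)) = Rational(63, 82) ≈ 0.76829)
Mul(Add(r, 18), Function('b')(p)) = Mul(Add(Rational(63, 82), 18), 1) = Mul(Rational(1539, 82), 1) = Rational(1539, 82)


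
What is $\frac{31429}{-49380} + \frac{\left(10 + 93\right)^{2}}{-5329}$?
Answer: $- \frac{691357561}{263146020} \approx -2.6273$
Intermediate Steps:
$\frac{31429}{-49380} + \frac{\left(10 + 93\right)^{2}}{-5329} = 31429 \left(- \frac{1}{49380}\right) + 103^{2} \left(- \frac{1}{5329}\right) = - \frac{31429}{49380} + 10609 \left(- \frac{1}{5329}\right) = - \frac{31429}{49380} - \frac{10609}{5329} = - \frac{691357561}{263146020}$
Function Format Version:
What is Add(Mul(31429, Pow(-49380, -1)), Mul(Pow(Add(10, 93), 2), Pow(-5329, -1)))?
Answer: Rational(-691357561, 263146020) ≈ -2.6273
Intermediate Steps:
Add(Mul(31429, Pow(-49380, -1)), Mul(Pow(Add(10, 93), 2), Pow(-5329, -1))) = Add(Mul(31429, Rational(-1, 49380)), Mul(Pow(103, 2), Rational(-1, 5329))) = Add(Rational(-31429, 49380), Mul(10609, Rational(-1, 5329))) = Add(Rational(-31429, 49380), Rational(-10609, 5329)) = Rational(-691357561, 263146020)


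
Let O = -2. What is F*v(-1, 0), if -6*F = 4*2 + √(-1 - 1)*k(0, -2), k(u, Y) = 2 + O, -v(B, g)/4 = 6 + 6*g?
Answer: 32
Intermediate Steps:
v(B, g) = -24 - 24*g (v(B, g) = -4*(6 + 6*g) = -24 - 24*g)
k(u, Y) = 0 (k(u, Y) = 2 - 2 = 0)
F = -4/3 (F = -(4*2 + √(-1 - 1)*0)/6 = -(8 + √(-2)*0)/6 = -(8 + (I*√2)*0)/6 = -(8 + 0)/6 = -⅙*8 = -4/3 ≈ -1.3333)
F*v(-1, 0) = -4*(-24 - 24*0)/3 = -4*(-24 + 0)/3 = -4/3*(-24) = 32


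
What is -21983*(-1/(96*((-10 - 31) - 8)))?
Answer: -21983/4704 ≈ -4.6733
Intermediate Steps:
-21983*(-1/(96*((-10 - 31) - 8))) = -21983*(-1/(96*(-41 - 8))) = -21983/((-49*(-96))) = -21983/4704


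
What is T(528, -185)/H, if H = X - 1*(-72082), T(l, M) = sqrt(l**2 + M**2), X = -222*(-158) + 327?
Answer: sqrt(313009)/107485 ≈ 0.0052051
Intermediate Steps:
X = 35403 (X = 35076 + 327 = 35403)
T(l, M) = sqrt(M**2 + l**2)
H = 107485 (H = 35403 - 1*(-72082) = 35403 + 72082 = 107485)
T(528, -185)/H = sqrt((-185)**2 + 528**2)/107485 = sqrt(34225 + 278784)*(1/107485) = sqrt(313009)*(1/107485) = sqrt(313009)/107485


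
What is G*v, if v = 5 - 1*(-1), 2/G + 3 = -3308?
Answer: -12/3311 ≈ -0.0036243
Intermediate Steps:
G = -2/3311 (G = 2/(-3 - 3308) = 2/(-3311) = 2*(-1/3311) = -2/3311 ≈ -0.00060405)
v = 6 (v = 5 + 1 = 6)
G*v = -2/3311*6 = -12/3311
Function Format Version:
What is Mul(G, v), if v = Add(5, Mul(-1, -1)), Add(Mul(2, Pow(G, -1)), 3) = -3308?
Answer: Rational(-12, 3311) ≈ -0.0036243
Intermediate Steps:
G = Rational(-2, 3311) (G = Mul(2, Pow(Add(-3, -3308), -1)) = Mul(2, Pow(-3311, -1)) = Mul(2, Rational(-1, 3311)) = Rational(-2, 3311) ≈ -0.00060405)
v = 6 (v = Add(5, 1) = 6)
Mul(G, v) = Mul(Rational(-2, 3311), 6) = Rational(-12, 3311)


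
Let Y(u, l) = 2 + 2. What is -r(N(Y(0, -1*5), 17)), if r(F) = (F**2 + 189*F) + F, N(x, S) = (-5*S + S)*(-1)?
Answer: -17544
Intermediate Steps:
Y(u, l) = 4
N(x, S) = 4*S (N(x, S) = -4*S*(-1) = 4*S)
r(F) = F**2 + 190*F
-r(N(Y(0, -1*5), 17)) = -4*17*(190 + 4*17) = -68*(190 + 68) = -68*258 = -1*17544 = -17544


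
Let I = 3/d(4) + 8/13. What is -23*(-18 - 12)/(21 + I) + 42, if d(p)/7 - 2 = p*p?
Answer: 174594/2363 ≈ 73.887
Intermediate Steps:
d(p) = 14 + 7*p² (d(p) = 14 + 7*(p*p) = 14 + 7*p²)
I = 349/546 (I = 3/(14 + 7*4²) + 8/13 = 3/(14 + 7*16) + 8*(1/13) = 3/(14 + 112) + 8/13 = 3/126 + 8/13 = 3*(1/126) + 8/13 = 1/42 + 8/13 = 349/546 ≈ 0.63919)
-23*(-18 - 12)/(21 + I) + 42 = -23*(-18 - 12)/(21 + 349/546) + 42 = -(-690)/11815/546 + 42 = -(-690)*546/11815 + 42 = -23*(-3276/2363) + 42 = 75348/2363 + 42 = 174594/2363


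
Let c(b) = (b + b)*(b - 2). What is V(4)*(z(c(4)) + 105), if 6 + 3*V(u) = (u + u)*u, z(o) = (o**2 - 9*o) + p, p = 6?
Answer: 5798/3 ≈ 1932.7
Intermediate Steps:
c(b) = 2*b*(-2 + b) (c(b) = (2*b)*(-2 + b) = 2*b*(-2 + b))
z(o) = 6 + o**2 - 9*o (z(o) = (o**2 - 9*o) + 6 = 6 + o**2 - 9*o)
V(u) = -2 + 2*u**2/3 (V(u) = -2 + ((u + u)*u)/3 = -2 + ((2*u)*u)/3 = -2 + (2*u**2)/3 = -2 + 2*u**2/3)
V(4)*(z(c(4)) + 105) = (-2 + (2/3)*4**2)*((6 + (2*4*(-2 + 4))**2 - 18*4*(-2 + 4)) + 105) = (-2 + (2/3)*16)*((6 + (2*4*2)**2 - 18*4*2) + 105) = (-2 + 32/3)*((6 + 16**2 - 9*16) + 105) = 26*((6 + 256 - 144) + 105)/3 = 26*(118 + 105)/3 = (26/3)*223 = 5798/3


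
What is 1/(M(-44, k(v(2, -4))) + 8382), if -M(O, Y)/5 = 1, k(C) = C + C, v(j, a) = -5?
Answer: 1/8377 ≈ 0.00011937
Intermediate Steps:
k(C) = 2*C
M(O, Y) = -5 (M(O, Y) = -5*1 = -5)
1/(M(-44, k(v(2, -4))) + 8382) = 1/(-5 + 8382) = 1/8377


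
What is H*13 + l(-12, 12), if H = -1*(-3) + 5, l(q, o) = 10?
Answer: 114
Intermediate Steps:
H = 8 (H = 3 + 5 = 8)
H*13 + l(-12, 12) = 8*13 + 10 = 104 + 10 = 114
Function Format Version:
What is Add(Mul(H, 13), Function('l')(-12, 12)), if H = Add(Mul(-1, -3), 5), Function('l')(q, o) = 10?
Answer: 114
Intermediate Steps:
H = 8 (H = Add(3, 5) = 8)
Add(Mul(H, 13), Function('l')(-12, 12)) = Add(Mul(8, 13), 10) = Add(104, 10) = 114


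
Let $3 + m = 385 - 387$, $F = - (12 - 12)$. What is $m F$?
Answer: $0$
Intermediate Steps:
$F = 0$ ($F = \left(-1\right) 0 = 0$)
$m = -5$ ($m = -3 + \left(385 - 387\right) = -3 - 2 = -5$)
$m F = \left(-5\right) 0 = 0$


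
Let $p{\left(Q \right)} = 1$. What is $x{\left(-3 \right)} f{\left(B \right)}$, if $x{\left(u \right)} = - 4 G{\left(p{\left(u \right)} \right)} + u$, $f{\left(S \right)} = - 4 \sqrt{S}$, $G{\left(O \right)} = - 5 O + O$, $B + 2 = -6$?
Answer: $- 104 i \sqrt{2} \approx - 147.08 i$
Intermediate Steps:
$B = -8$ ($B = -2 - 6 = -8$)
$G{\left(O \right)} = - 4 O$
$x{\left(u \right)} = 16 + u$ ($x{\left(u \right)} = - 4 \left(\left(-4\right) 1\right) + u = \left(-4\right) \left(-4\right) + u = 16 + u$)
$x{\left(-3 \right)} f{\left(B \right)} = \left(16 - 3\right) \left(- 4 \sqrt{-8}\right) = 13 \left(- 4 \cdot 2 i \sqrt{2}\right) = 13 \left(- 8 i \sqrt{2}\right) = - 104 i \sqrt{2}$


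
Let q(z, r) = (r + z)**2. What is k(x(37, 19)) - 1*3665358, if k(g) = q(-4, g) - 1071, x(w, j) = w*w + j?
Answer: -1750973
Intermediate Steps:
x(w, j) = j + w**2 (x(w, j) = w**2 + j = j + w**2)
k(g) = -1071 + (-4 + g)**2 (k(g) = (g - 4)**2 - 1071 = (-4 + g)**2 - 1071 = -1071 + (-4 + g)**2)
k(x(37, 19)) - 1*3665358 = (-1071 + (-4 + (19 + 37**2))**2) - 1*3665358 = (-1071 + (-4 + (19 + 1369))**2) - 3665358 = (-1071 + (-4 + 1388)**2) - 3665358 = (-1071 + 1384**2) - 3665358 = (-1071 + 1915456) - 3665358 = 1914385 - 3665358 = -1750973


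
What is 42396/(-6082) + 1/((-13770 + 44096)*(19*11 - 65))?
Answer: -92570475871/13279876704 ≈ -6.9707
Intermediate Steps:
42396/(-6082) + 1/((-13770 + 44096)*(19*11 - 65)) = 42396*(-1/6082) + 1/(30326*(209 - 65)) = -21198/3041 + (1/30326)/144 = -21198/3041 + (1/30326)*(1/144) = -21198/3041 + 1/4366944 = -92570475871/13279876704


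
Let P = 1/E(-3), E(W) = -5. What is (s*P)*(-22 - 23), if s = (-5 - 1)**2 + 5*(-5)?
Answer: 99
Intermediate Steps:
P = -1/5 (P = 1/(-5) = -1/5 ≈ -0.20000)
s = 11 (s = (-6)**2 - 25 = 36 - 25 = 11)
(s*P)*(-22 - 23) = (11*(-1/5))*(-22 - 23) = -11/5*(-45) = 99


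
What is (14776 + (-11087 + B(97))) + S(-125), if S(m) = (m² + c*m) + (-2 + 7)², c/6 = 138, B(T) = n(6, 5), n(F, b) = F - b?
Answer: -84160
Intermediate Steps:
B(T) = 1 (B(T) = 6 - 1*5 = 6 - 5 = 1)
c = 828 (c = 6*138 = 828)
S(m) = 25 + m² + 828*m (S(m) = (m² + 828*m) + (-2 + 7)² = (m² + 828*m) + 5² = (m² + 828*m) + 25 = 25 + m² + 828*m)
(14776 + (-11087 + B(97))) + S(-125) = (14776 + (-11087 + 1)) + (25 + (-125)² + 828*(-125)) = (14776 - 11086) + (25 + 15625 - 103500) = 3690 - 87850 = -84160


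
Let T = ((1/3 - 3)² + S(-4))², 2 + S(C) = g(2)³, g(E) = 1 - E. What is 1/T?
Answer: 81/1369 ≈ 0.059167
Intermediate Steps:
S(C) = -3 (S(C) = -2 + (1 - 1*2)³ = -2 + (1 - 2)³ = -2 + (-1)³ = -2 - 1 = -3)
T = 1369/81 (T = ((1/3 - 3)² - 3)² = ((1*(⅓) - 3)² - 3)² = ((⅓ - 3)² - 3)² = ((-8/3)² - 3)² = (64/9 - 3)² = (37/9)² = 1369/81 ≈ 16.901)
1/T = 1/(1369/81) = 81/1369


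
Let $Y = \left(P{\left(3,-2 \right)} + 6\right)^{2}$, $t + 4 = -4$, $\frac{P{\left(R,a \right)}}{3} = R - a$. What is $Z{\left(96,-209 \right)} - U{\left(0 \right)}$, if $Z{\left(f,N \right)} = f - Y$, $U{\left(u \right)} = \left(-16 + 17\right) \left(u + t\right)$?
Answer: $-337$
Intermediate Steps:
$P{\left(R,a \right)} = - 3 a + 3 R$ ($P{\left(R,a \right)} = 3 \left(R - a\right) = - 3 a + 3 R$)
$t = -8$ ($t = -4 - 4 = -8$)
$U{\left(u \right)} = -8 + u$ ($U{\left(u \right)} = \left(-16 + 17\right) \left(u - 8\right) = 1 \left(-8 + u\right) = -8 + u$)
$Y = 441$ ($Y = \left(\left(\left(-3\right) \left(-2\right) + 3 \cdot 3\right) + 6\right)^{2} = \left(\left(6 + 9\right) + 6\right)^{2} = \left(15 + 6\right)^{2} = 21^{2} = 441$)
$Z{\left(f,N \right)} = -441 + f$ ($Z{\left(f,N \right)} = f - 441 = -441 + f$)
$Z{\left(96,-209 \right)} - U{\left(0 \right)} = \left(-441 + 96\right) - \left(-8 + 0\right) = -345 - -8 = -345 + 8 = -337$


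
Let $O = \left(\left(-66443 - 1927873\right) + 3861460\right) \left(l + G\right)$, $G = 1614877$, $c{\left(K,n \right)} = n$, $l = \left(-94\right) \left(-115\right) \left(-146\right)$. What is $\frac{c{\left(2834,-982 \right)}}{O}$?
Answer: $- \frac{491}{34184605924} \approx -1.4363 \cdot 10^{-8}$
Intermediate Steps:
$l = -1578260$ ($l = 10810 \left(-146\right) = -1578260$)
$O = 68369211848$ ($O = \left(\left(-66443 - 1927873\right) + 3861460\right) \left(-1578260 + 1614877\right) = \left(\left(-66443 - 1927873\right) + 3861460\right) 36617 = \left(-1994316 + 3861460\right) 36617 = 1867144 \cdot 36617 = 68369211848$)
$\frac{c{\left(2834,-982 \right)}}{O} = - \frac{982}{68369211848} = \left(-982\right) \frac{1}{68369211848} = - \frac{491}{34184605924}$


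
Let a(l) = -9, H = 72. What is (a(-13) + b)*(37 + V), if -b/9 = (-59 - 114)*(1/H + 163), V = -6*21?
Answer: -180708181/8 ≈ -2.2589e+7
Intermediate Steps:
V = -126
b = 2030501/8 (b = -9*(-59 - 114)*(1/72 + 163) = -(-1557)*(1/72 + 163) = -(-1557)*11737/72 = -9*(-2030501/72) = 2030501/8 ≈ 2.5381e+5)
(a(-13) + b)*(37 + V) = (-9 + 2030501/8)*(37 - 126) = (2030429/8)*(-89) = -180708181/8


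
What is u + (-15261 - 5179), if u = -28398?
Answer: -48838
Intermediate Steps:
u + (-15261 - 5179) = -28398 + (-15261 - 5179) = -28398 - 20440 = -48838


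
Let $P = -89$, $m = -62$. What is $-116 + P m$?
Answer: $5402$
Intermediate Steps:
$-116 + P m = -116 - -5518 = -116 + 5518 = 5402$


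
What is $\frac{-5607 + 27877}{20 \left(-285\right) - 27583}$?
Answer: $- \frac{22270}{33283} \approx -0.66911$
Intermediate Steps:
$\frac{-5607 + 27877}{20 \left(-285\right) - 27583} = \frac{22270}{-5700 - 27583} = \frac{22270}{-33283} = 22270 \left(- \frac{1}{33283}\right) = - \frac{22270}{33283}$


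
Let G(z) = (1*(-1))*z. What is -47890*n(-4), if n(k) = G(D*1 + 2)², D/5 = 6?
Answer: -49039360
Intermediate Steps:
D = 30 (D = 5*6 = 30)
G(z) = -z
n(k) = 1024 (n(k) = (-(30*1 + 2))² = (-(30 + 2))² = (-1*32)² = (-32)² = 1024)
-47890*n(-4) = -47890*1024 = -49039360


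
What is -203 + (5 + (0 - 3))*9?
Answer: -185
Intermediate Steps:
-203 + (5 + (0 - 3))*9 = -203 + (5 - 3)*9 = -203 + 2*9 = -203 + 18 = -185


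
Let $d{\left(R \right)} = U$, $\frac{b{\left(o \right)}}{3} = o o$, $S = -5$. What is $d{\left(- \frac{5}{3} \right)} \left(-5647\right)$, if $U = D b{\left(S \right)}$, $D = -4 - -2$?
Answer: $847050$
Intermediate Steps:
$b{\left(o \right)} = 3 o^{2}$ ($b{\left(o \right)} = 3 o o = 3 o^{2}$)
$D = -2$ ($D = -4 + 2 = -2$)
$U = -150$ ($U = - 2 \cdot 3 \left(-5\right)^{2} = - 2 \cdot 3 \cdot 25 = \left(-2\right) 75 = -150$)
$d{\left(R \right)} = -150$
$d{\left(- \frac{5}{3} \right)} \left(-5647\right) = \left(-150\right) \left(-5647\right) = 847050$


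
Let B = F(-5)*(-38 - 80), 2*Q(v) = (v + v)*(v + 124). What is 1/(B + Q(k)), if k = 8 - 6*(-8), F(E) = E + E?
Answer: 1/11260 ≈ 8.8810e-5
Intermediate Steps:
F(E) = 2*E
k = 56 (k = 8 + 48 = 56)
Q(v) = v*(124 + v) (Q(v) = ((v + v)*(v + 124))/2 = ((2*v)*(124 + v))/2 = (2*v*(124 + v))/2 = v*(124 + v))
B = 1180 (B = (2*(-5))*(-38 - 80) = -10*(-118) = 1180)
1/(B + Q(k)) = 1/(1180 + 56*(124 + 56)) = 1/(1180 + 56*180) = 1/(1180 + 10080) = 1/11260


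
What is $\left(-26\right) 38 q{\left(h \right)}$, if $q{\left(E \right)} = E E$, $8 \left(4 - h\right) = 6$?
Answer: $- \frac{41743}{4} \approx -10436.0$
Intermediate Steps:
$h = \frac{13}{4}$ ($h = 4 - \frac{3}{4} = \frac{13}{4} \approx 3.25$)
$q{\left(E \right)} = E^{2}$
$\left(-26\right) 38 q{\left(h \right)} = \left(-26\right) 38 \left(\frac{13}{4}\right)^{2} = \left(-988\right) \frac{169}{16} = - \frac{41743}{4}$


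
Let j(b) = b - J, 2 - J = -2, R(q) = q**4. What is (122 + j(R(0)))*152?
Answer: 17936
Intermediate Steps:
J = 4 (J = 2 - 1*(-2) = 2 + 2 = 4)
j(b) = -4 + b (j(b) = b - 1*4 = b - 4 = -4 + b)
(122 + j(R(0)))*152 = (122 + (-4 + 0**4))*152 = (122 + (-4 + 0))*152 = (122 - 4)*152 = 118*152 = 17936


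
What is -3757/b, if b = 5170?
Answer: -3757/5170 ≈ -0.72669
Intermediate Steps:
-3757/b = -3757/5170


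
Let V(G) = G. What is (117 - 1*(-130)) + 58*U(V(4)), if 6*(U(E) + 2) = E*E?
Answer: 857/3 ≈ 285.67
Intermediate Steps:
U(E) = -2 + E²/6 (U(E) = -2 + (E*E)/6 = -2 + E²/6)
(117 - 1*(-130)) + 58*U(V(4)) = (117 - 1*(-130)) + 58*(-2 + (⅙)*4²) = (117 + 130) + 58*(-2 + (⅙)*16) = 247 + 58*(-2 + 8/3) = 247 + 58*(⅔) = 247 + 116/3 = 857/3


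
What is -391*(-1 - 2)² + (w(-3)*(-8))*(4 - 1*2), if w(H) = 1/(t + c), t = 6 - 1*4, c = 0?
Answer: -3527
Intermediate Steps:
t = 2 (t = 6 - 4 = 2)
w(H) = ½ (w(H) = 1/(2 + 0) = 1/2 = ½)
-391*(-1 - 2)² + (w(-3)*(-8))*(4 - 1*2) = -391*(-1 - 2)² + ((½)*(-8))*(4 - 1*2) = -391*(-3)² - 4*(4 - 2) = -391*9 - 4*2 = -3519 - 8 = -3527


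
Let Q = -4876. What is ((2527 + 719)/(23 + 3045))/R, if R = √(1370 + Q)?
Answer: -1623*I*√3506/5378204 ≈ -0.017868*I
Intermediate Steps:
R = I*√3506 (R = √(1370 - 4876) = √(-3506) = I*√3506 ≈ 59.211*I)
((2527 + 719)/(23 + 3045))/R = ((2527 + 719)/(23 + 3045))/((I*√3506)) = (3246/3068)*(-I*√3506/3506) = (3246*(1/3068))*(-I*√3506/3506) = 1623*(-I*√3506/3506)/1534 = -1623*I*√3506/5378204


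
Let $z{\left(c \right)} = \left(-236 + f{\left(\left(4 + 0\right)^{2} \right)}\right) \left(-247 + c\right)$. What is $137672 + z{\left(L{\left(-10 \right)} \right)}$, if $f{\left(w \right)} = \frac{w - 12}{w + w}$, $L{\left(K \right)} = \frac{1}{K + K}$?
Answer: $\frac{31351187}{160} \approx 1.9595 \cdot 10^{5}$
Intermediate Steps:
$L{\left(K \right)} = \frac{1}{2 K}$
$f{\left(w \right)} = \frac{-12 + w}{2 w}$
$z{\left(c \right)} = \frac{466089}{8} - \frac{1887 c}{8}$ ($z{\left(c \right)} = \left(-236 + \frac{-12 + \left(4 + 0\right)^{2}}{2 \left(4 + 0\right)^{2}}\right) \left(-247 + c\right) = \left(-236 + \frac{-12 + 4^{2}}{2 \cdot 4^{2}}\right) \left(-247 + c\right) = \left(-236 + \frac{-12 + 16}{2 \cdot 16}\right) \left(-247 + c\right) = \left(-236 + \frac{1}{2} \cdot \frac{1}{16} \cdot 4\right) \left(-247 + c\right) = \left(-236 + \frac{1}{8}\right) \left(-247 + c\right) = - \frac{1887 \left(-247 + c\right)}{8} = \frac{466089}{8} - \frac{1887 c}{8}$)
$137672 + z{\left(L{\left(-10 \right)} \right)} = 137672 + \left(\frac{466089}{8} - \frac{1887 \frac{1}{2 \left(-10\right)}}{8}\right) = 137672 + \left(\frac{466089}{8} - \frac{1887 \cdot \frac{1}{2} \left(- \frac{1}{10}\right)}{8}\right) = 137672 + \left(\frac{466089}{8} - - \frac{1887}{160}\right) = 137672 + \left(\frac{466089}{8} + \frac{1887}{160}\right) = 137672 + \frac{9323667}{160} = \frac{31351187}{160}$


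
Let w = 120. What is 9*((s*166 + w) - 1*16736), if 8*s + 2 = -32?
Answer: -311787/2 ≈ -1.5589e+5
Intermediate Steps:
s = -17/4 (s = -¼ + (⅛)*(-32) = -¼ - 4 = -17/4 ≈ -4.2500)
9*((s*166 + w) - 1*16736) = 9*((-17/4*166 + 120) - 1*16736) = 9*((-1411/2 + 120) - 16736) = 9*(-1171/2 - 16736) = 9*(-34643/2) = -311787/2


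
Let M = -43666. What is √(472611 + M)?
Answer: 11*√3545 ≈ 654.94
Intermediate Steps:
√(472611 + M) = √(472611 - 43666) = √428945 = 11*√3545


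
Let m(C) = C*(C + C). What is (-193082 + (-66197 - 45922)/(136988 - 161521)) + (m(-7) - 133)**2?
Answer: -4706715662/24533 ≈ -1.9185e+5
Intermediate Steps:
m(C) = 2*C**2 (m(C) = C*(2*C) = 2*C**2)
(-193082 + (-66197 - 45922)/(136988 - 161521)) + (m(-7) - 133)**2 = (-193082 + (-66197 - 45922)/(136988 - 161521)) + (2*(-7)**2 - 133)**2 = (-193082 - 112119/(-24533)) + (2*49 - 133)**2 = (-193082 - 112119*(-1/24533)) + (98 - 133)**2 = (-193082 + 112119/24533) + (-35)**2 = -4736768587/24533 + 1225 = -4706715662/24533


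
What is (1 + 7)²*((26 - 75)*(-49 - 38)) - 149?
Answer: 272683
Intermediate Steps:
(1 + 7)²*((26 - 75)*(-49 - 38)) - 149 = 8²*(-49*(-87)) - 149 = 64*4263 - 149 = 272832 - 149 = 272683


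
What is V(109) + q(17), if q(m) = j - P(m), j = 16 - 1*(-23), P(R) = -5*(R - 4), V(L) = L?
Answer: 213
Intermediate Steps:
P(R) = 20 - 5*R (P(R) = -5*(-4 + R) = 20 - 5*R)
j = 39 (j = 16 + 23 = 39)
q(m) = 19 + 5*m (q(m) = 39 - (20 - 5*m) = 39 + (-20 + 5*m) = 19 + 5*m)
V(109) + q(17) = 109 + (19 + 5*17) = 109 + (19 + 85) = 109 + 104 = 213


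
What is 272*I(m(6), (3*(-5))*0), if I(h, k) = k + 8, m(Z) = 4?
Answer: 2176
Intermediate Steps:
I(h, k) = 8 + k
272*I(m(6), (3*(-5))*0) = 272*(8 + (3*(-5))*0) = 272*(8 - 15*0) = 272*(8 + 0) = 272*8 = 2176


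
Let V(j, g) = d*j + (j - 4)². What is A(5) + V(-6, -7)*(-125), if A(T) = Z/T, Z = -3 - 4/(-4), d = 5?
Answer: -43752/5 ≈ -8750.4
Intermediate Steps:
V(j, g) = (-4 + j)² + 5*j (V(j, g) = 5*j + (j - 4)² = 5*j + (-4 + j)² = (-4 + j)² + 5*j)
Z = -2 (Z = -3 - 4*(-¼) = -3 + 1 = -2)
A(T) = -2/T
A(5) + V(-6, -7)*(-125) = -2/5 + ((-4 - 6)² + 5*(-6))*(-125) = -2*⅕ + ((-10)² - 30)*(-125) = -⅖ + (100 - 30)*(-125) = -⅖ + 70*(-125) = -⅖ - 8750 = -43752/5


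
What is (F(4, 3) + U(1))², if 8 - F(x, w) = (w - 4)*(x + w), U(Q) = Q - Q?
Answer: 225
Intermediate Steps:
U(Q) = 0
F(x, w) = 8 - (-4 + w)*(w + x) (F(x, w) = 8 - (w - 4)*(x + w) = 8 - (-4 + w)*(w + x))
(F(4, 3) + U(1))² = ((8 - 1*3² + 4*3 + 4*4 - 1*3*4) + 0)² = ((8 - 1*9 + 12 + 16 - 12) + 0)² = ((8 - 9 + 12 + 16 - 12) + 0)² = (15 + 0)² = 15² = 225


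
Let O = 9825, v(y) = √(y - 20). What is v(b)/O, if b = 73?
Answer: √53/9825 ≈ 0.00074098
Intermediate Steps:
v(y) = √(-20 + y)
v(b)/O = √(-20 + 73)/9825 = √53*(1/9825) = √53/9825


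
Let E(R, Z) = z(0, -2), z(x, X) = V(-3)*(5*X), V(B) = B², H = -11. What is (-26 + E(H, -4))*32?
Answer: -3712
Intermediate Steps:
z(x, X) = 45*X (z(x, X) = (-3)²*(5*X) = 9*(5*X) = 45*X)
E(R, Z) = -90 (E(R, Z) = 45*(-2) = -90)
(-26 + E(H, -4))*32 = (-26 - 90)*32 = -116*32 = -3712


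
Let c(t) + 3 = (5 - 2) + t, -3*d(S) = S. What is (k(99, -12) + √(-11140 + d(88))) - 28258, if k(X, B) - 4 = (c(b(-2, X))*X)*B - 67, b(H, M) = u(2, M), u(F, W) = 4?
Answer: -33073 + 2*I*√25131/3 ≈ -33073.0 + 105.69*I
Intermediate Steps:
d(S) = -S/3
b(H, M) = 4
c(t) = t (c(t) = -3 + ((5 - 2) + t) = -3 + (3 + t) = t)
k(X, B) = -63 + 4*B*X (k(X, B) = 4 + ((4*X)*B - 67) = 4 + (4*B*X - 67) = 4 + (-67 + 4*B*X) = -63 + 4*B*X)
(k(99, -12) + √(-11140 + d(88))) - 28258 = ((-63 + 4*(-12)*99) + √(-11140 - ⅓*88)) - 28258 = ((-63 - 4752) + √(-11140 - 88/3)) - 28258 = (-4815 + √(-33508/3)) - 28258 = (-4815 + 2*I*√25131/3) - 28258 = -33073 + 2*I*√25131/3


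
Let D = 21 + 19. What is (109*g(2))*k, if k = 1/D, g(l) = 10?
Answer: 109/4 ≈ 27.250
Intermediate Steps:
D = 40
k = 1/40 ≈ 0.025000
(109*g(2))*k = (109*10)*(1/40) = 1090*(1/40) = 109/4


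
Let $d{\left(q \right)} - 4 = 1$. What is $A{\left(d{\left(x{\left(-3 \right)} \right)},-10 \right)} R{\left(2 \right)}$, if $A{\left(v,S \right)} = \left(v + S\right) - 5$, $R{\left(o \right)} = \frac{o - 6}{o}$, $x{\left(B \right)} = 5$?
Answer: $20$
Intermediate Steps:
$d{\left(q \right)} = 5$ ($d{\left(q \right)} = 4 + 1 = 5$)
$R{\left(o \right)} = \frac{-6 + o}{o}$
$A{\left(v,S \right)} = -5 + S + v$ ($A{\left(v,S \right)} = \left(S + v\right) - 5 = -5 + S + v$)
$A{\left(d{\left(x{\left(-3 \right)} \right)},-10 \right)} R{\left(2 \right)} = \left(-5 - 10 + 5\right) \frac{-6 + 2}{2} = - 10 \cdot \frac{1}{2} \left(-4\right) = \left(-10\right) \left(-2\right) = 20$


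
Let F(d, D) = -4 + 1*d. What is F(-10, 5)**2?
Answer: 196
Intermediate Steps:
F(d, D) = -4 + d
F(-10, 5)**2 = (-4 - 10)**2 = (-14)**2 = 196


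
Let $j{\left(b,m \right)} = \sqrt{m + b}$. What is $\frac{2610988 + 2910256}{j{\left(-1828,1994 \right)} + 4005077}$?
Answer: $\frac{311450807828}{225924532053} - \frac{77764 \sqrt{166}}{225924532053} \approx 1.3786$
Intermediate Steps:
$j{\left(b,m \right)} = \sqrt{b + m}$
$\frac{2610988 + 2910256}{j{\left(-1828,1994 \right)} + 4005077} = \frac{2610988 + 2910256}{\sqrt{-1828 + 1994} + 4005077} = \frac{5521244}{\sqrt{166} + 4005077} = \frac{5521244}{4005077 + \sqrt{166}}$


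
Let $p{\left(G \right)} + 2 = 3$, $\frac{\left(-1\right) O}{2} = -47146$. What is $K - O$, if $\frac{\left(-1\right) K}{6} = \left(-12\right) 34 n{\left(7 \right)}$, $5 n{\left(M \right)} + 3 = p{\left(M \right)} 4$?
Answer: $- \frac{469012}{5} \approx -93802.0$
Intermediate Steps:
$O = 94292$ ($O = \left(-2\right) \left(-47146\right) = 94292$)
$p{\left(G \right)} = 1$ ($p{\left(G \right)} = -2 + 3 = 1$)
$n{\left(M \right)} = \frac{1}{5}$ ($n{\left(M \right)} = - \frac{3}{5} + \frac{1 \cdot 4}{5} = - \frac{3}{5} + \frac{1}{5} \cdot 4 = - \frac{3}{5} + \frac{4}{5} = \frac{1}{5}$)
$K = \frac{2448}{5}$ ($K = - 6 \left(-12\right) 34 \cdot \frac{1}{5} = - 6 \left(\left(-408\right) \frac{1}{5}\right) = \left(-6\right) \left(- \frac{408}{5}\right) = \frac{2448}{5} \approx 489.6$)
$K - O = \frac{2448}{5} - 94292 = - \frac{469012}{5}$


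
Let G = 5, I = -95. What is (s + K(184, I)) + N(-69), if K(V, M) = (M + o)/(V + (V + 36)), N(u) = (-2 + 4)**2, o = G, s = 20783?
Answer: 4198929/202 ≈ 20787.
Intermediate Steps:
o = 5
N(u) = 4 (N(u) = 2**2 = 4)
K(V, M) = (5 + M)/(36 + 2*V) (K(V, M) = (M + 5)/(V + (V + 36)) = (5 + M)/(V + (36 + V)) = (5 + M)/(36 + 2*V))
(s + K(184, I)) + N(-69) = (20783 + (5 - 95)/(2*(18 + 184))) + 4 = (20783 + (1/2)*(-90)/202) + 4 = (20783 + (1/2)*(1/202)*(-90)) + 4 = (20783 - 45/202) + 4 = 4198121/202 + 4 = 4198929/202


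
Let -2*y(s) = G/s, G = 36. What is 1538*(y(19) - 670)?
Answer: -19606424/19 ≈ -1.0319e+6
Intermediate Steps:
y(s) = -18/s
1538*(y(19) - 670) = 1538*(-18/19 - 670) = 1538*(-12748/19) = -19606424/19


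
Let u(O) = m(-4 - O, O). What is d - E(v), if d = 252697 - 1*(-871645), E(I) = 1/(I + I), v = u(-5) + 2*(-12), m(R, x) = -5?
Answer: 65211837/58 ≈ 1.1243e+6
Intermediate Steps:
u(O) = -5
v = -29 (v = -5 + 2*(-12) = -5 - 24 = -29)
E(I) = 1/(2*I)
d = 1124342 (d = 252697 + 871645 = 1124342)
d - E(v) = 1124342 - 1/(2*(-29)) = 1124342 - (-1)/(2*29) = 1124342 - 1*(-1/58) = 1124342 + 1/58 = 65211837/58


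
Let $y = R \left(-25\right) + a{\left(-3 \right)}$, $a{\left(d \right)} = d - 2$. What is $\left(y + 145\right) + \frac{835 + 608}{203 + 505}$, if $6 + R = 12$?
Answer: $- \frac{1879}{236} \approx -7.9619$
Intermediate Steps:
$a{\left(d \right)} = -2 + d$
$R = 6$ ($R = -6 + 12 = 6$)
$y = -155$ ($y = 6 \left(-25\right) - 5 = -150 - 5 = -155$)
$\left(y + 145\right) + \frac{835 + 608}{203 + 505} = \left(-155 + 145\right) + \frac{835 + 608}{203 + 505} = -10 + \frac{1443}{708} = -10 + 1443 \cdot \frac{1}{708} = -10 + \frac{481}{236} = - \frac{1879}{236}$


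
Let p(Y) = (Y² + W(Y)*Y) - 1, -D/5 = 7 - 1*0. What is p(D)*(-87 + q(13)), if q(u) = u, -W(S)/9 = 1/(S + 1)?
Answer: -1528137/17 ≈ -89890.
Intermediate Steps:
D = -35 (D = -5*(7 - 1*0) = -5*(7 + 0) = -5*7 = -35)
W(S) = -9/(1 + S) (W(S) = -9/(S + 1) = -9/(1 + S))
p(Y) = -1 + Y² - 9*Y/(1 + Y) (p(Y) = (Y² + (-9/(1 + Y))*Y) - 1 = (Y² - 9*Y/(1 + Y)) - 1 = -1 + Y² - 9*Y/(1 + Y))
p(D)*(-87 + q(13)) = ((-9*(-35) + (1 - 35)*(-1 + (-35)²))/(1 - 35))*(-87 + 13) = ((315 - 34*(-1 + 1225))/(-34))*(-74) = -(315 - 34*1224)/34*(-74) = -(315 - 41616)/34*(-74) = -1/34*(-41301)*(-74) = (41301/34)*(-74) = -1528137/17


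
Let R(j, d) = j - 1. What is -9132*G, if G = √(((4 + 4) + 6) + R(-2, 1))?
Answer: -9132*√11 ≈ -30287.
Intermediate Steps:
R(j, d) = -1 + j
G = √11 (G = √(((4 + 4) + 6) + (-1 - 2)) = √((8 + 6) - 3) = √(14 - 3) = √11 ≈ 3.3166)
-9132*G = -9132*√11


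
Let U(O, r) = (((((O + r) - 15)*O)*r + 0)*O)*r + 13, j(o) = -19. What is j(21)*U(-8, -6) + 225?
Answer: 1269482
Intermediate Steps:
U(O, r) = 13 + O**2*r**2*(-15 + O + r) (U(O, r) = ((((-15 + O + r)*O)*r + 0)*O)*r + 13 = (((O*(-15 + O + r))*r + 0)*O)*r + 13 = ((O*r*(-15 + O + r) + 0)*O)*r + 13 = ((O*r*(-15 + O + r))*O)*r + 13 = (r*O**2*(-15 + O + r))*r + 13 = O**2*r**2*(-15 + O + r) + 13 = 13 + O**2*r**2*(-15 + O + r))
j(21)*U(-8, -6) + 225 = -19*(13 + (-8)**2*(-6)**3 + (-8)**3*(-6)**2 - 15*(-8)**2*(-6)**2) + 225 = -19*(13 + 64*(-216) - 512*36 - 15*64*36) + 225 = -19*(13 - 13824 - 18432 - 34560) + 225 = -19*(-66803) + 225 = 1269257 + 225 = 1269482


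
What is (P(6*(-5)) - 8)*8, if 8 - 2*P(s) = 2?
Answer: -40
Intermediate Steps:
P(s) = 3 (P(s) = 4 - ½*2 = 4 - 1 = 3)
(P(6*(-5)) - 8)*8 = (3 - 8)*8 = -5*8 = -40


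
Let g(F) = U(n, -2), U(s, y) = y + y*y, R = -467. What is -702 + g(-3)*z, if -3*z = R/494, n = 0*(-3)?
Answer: -519715/741 ≈ -701.37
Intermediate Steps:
n = 0
U(s, y) = y + y²
g(F) = 2 (g(F) = -2*(1 - 2) = -2*(-1) = 2)
z = 467/1482 (z = -(-467)/(3*494) = -⅓*(-467/494) = 467/1482 ≈ 0.31511)
-702 + g(-3)*z = -702 + 2*(467/1482) = -702 + 467/741 = -519715/741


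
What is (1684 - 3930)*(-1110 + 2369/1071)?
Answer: 2664746486/1071 ≈ 2.4881e+6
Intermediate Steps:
(1684 - 3930)*(-1110 + 2369/1071) = -2246*(-1110 + 2369*(1/1071)) = -2246*(-1110 + 2369/1071) = -2246*(-1186441/1071) = 2664746486/1071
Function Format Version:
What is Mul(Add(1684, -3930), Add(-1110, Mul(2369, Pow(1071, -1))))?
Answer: Rational(2664746486, 1071) ≈ 2.4881e+6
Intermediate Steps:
Mul(Add(1684, -3930), Add(-1110, Mul(2369, Pow(1071, -1)))) = Mul(-2246, Add(-1110, Mul(2369, Rational(1, 1071)))) = Mul(-2246, Add(-1110, Rational(2369, 1071))) = Mul(-2246, Rational(-1186441, 1071)) = Rational(2664746486, 1071)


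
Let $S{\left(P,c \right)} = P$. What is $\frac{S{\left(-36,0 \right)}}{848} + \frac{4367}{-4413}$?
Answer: $- \frac{965521}{935556} \approx -1.032$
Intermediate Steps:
$\frac{S{\left(-36,0 \right)}}{848} + \frac{4367}{-4413} = - \frac{36}{848} + \frac{4367}{-4413} = \left(-36\right) \frac{1}{848} + 4367 \left(- \frac{1}{4413}\right) = - \frac{9}{212} - \frac{4367}{4413} = - \frac{965521}{935556}$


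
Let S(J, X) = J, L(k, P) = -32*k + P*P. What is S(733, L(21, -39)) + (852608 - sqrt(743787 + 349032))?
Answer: 853341 - sqrt(1092819) ≈ 8.5230e+5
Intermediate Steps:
L(k, P) = P**2 - 32*k (L(k, P) = -32*k + P**2 = P**2 - 32*k)
S(733, L(21, -39)) + (852608 - sqrt(743787 + 349032)) = 733 + (852608 - sqrt(743787 + 349032)) = 733 + (852608 - sqrt(1092819)) = 853341 - sqrt(1092819)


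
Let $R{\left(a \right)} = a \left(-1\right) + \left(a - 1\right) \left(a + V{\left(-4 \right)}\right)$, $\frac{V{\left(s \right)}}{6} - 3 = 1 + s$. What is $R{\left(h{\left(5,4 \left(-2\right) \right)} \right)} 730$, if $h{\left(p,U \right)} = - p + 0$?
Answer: $25550$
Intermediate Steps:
$V{\left(s \right)} = 24 + 6 s$ ($V{\left(s \right)} = 18 + 6 \left(1 + s\right) = 18 + \left(6 + 6 s\right) = 24 + 6 s$)
$h{\left(p,U \right)} = - p$
$R{\left(a \right)} = - a + a \left(-1 + a\right)$ ($R{\left(a \right)} = a \left(-1\right) + \left(a - 1\right) \left(a + \left(24 + 6 \left(-4\right)\right)\right) = - a + \left(-1 + a\right) \left(a + \left(24 - 24\right)\right) = - a + \left(-1 + a\right) \left(a + 0\right) = - a + \left(-1 + a\right) a = - a + a \left(-1 + a\right)$)
$R{\left(h{\left(5,4 \left(-2\right) \right)} \right)} 730 = \left(-1\right) 5 \left(-2 - 5\right) 730 = - 5 \left(-2 - 5\right) 730 = \left(-5\right) \left(-7\right) 730 = 35 \cdot 730 = 25550$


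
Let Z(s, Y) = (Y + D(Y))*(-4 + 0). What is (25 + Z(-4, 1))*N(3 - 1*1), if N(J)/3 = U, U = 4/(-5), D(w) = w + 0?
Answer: -204/5 ≈ -40.800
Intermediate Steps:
D(w) = w
Z(s, Y) = -8*Y (Z(s, Y) = (Y + Y)*(-4 + 0) = (2*Y)*(-4) = -8*Y)
U = -⅘ (U = 4*(-⅕) = -⅘ ≈ -0.80000)
N(J) = -12/5 (N(J) = 3*(-⅘) = -12/5)
(25 + Z(-4, 1))*N(3 - 1*1) = (25 - 8*1)*(-12/5) = (25 - 8)*(-12/5) = 17*(-12/5) = -204/5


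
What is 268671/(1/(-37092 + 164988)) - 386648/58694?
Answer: 1008420035407628/29347 ≈ 3.4362e+10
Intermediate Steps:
268671/(1/(-37092 + 164988)) - 386648/58694 = 268671/(1/127896) - 386648*1/58694 = 268671/(1/127896) - 193324/29347 = 268671*127896 - 193324/29347 = 34361946216 - 193324/29347 = 1008420035407628/29347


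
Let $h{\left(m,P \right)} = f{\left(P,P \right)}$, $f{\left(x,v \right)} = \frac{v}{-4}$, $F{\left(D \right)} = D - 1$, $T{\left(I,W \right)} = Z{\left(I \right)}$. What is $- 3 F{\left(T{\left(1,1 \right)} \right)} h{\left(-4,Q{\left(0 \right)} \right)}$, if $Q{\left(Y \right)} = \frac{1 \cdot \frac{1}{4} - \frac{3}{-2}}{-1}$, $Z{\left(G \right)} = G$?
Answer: $0$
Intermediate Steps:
$T{\left(I,W \right)} = I$
$F{\left(D \right)} = -1 + D$
$f{\left(x,v \right)} = - \frac{v}{4}$ ($f{\left(x,v \right)} = v \left(- \frac{1}{4}\right) = - \frac{v}{4}$)
$Q{\left(Y \right)} = - \frac{7}{4}$ ($Q{\left(Y \right)} = \left(1 \cdot \frac{1}{4} - - \frac{3}{2}\right) \left(-1\right) = \left(\frac{1}{4} + \frac{3}{2}\right) \left(-1\right) = \frac{7}{4} \left(-1\right) = - \frac{7}{4}$)
$h{\left(m,P \right)} = - \frac{P}{4}$
$- 3 F{\left(T{\left(1,1 \right)} \right)} h{\left(-4,Q{\left(0 \right)} \right)} = - 3 \left(-1 + 1\right) \left(\left(- \frac{1}{4}\right) \left(- \frac{7}{4}\right)\right) = \left(-3\right) 0 \cdot \frac{7}{16} = 0 \cdot \frac{7}{16} = 0$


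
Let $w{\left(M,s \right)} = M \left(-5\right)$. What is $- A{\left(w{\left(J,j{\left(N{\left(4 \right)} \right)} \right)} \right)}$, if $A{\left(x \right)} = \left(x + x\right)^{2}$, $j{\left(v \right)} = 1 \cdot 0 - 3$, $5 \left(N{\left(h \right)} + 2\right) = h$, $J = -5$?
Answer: $-2500$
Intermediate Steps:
$N{\left(h \right)} = -2 + \frac{h}{5}$
$j{\left(v \right)} = -3$ ($j{\left(v \right)} = 0 - 3 = -3$)
$w{\left(M,s \right)} = - 5 M$
$A{\left(x \right)} = 4 x^{2}$ ($A{\left(x \right)} = \left(2 x\right)^{2} = 4 x^{2}$)
$- A{\left(w{\left(J,j{\left(N{\left(4 \right)} \right)} \right)} \right)} = - 4 \left(\left(-5\right) \left(-5\right)\right)^{2} = - 4 \cdot 25^{2} = - 4 \cdot 625 = \left(-1\right) 2500 = -2500$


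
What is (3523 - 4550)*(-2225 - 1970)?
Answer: 4308265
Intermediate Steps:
(3523 - 4550)*(-2225 - 1970) = -1027*(-4195) = 4308265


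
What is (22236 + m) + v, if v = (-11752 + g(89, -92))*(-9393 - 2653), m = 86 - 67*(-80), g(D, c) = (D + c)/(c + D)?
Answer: 141580228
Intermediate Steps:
g(D, c) = 1 (g(D, c) = (D + c)/(D + c) = 1)
m = 5446 (m = 86 + 5360 = 5446)
v = 141552546 (v = (-11752 + 1)*(-9393 - 2653) = -11751*(-12046) = 141552546)
(22236 + m) + v = (22236 + 5446) + 141552546 = 27682 + 141552546 = 141580228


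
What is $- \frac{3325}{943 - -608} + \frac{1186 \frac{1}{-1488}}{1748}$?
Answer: $- \frac{480569127}{224121568} \approx -2.1442$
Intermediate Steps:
$- \frac{3325}{943 - -608} + \frac{1186 \frac{1}{-1488}}{1748} = - \frac{3325}{943 + 608} + 1186 \left(- \frac{1}{1488}\right) \frac{1}{1748} = - \frac{3325}{1551} - \frac{593}{1300512} = - \frac{480569127}{224121568}$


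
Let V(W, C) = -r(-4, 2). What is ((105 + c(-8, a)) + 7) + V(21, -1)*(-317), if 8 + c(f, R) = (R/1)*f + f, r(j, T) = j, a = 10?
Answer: -1252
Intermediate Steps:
c(f, R) = -8 + f + R*f (c(f, R) = -8 + ((R/1)*f + f) = -8 + ((R*1)*f + f) = -8 + (R*f + f) = -8 + (f + R*f) = -8 + f + R*f)
V(W, C) = 4 (V(W, C) = -1*(-4) = 4)
((105 + c(-8, a)) + 7) + V(21, -1)*(-317) = ((105 + (-8 - 8 + 10*(-8))) + 7) + 4*(-317) = ((105 + (-8 - 8 - 80)) + 7) - 1268 = ((105 - 96) + 7) - 1268 = (9 + 7) - 1268 = 16 - 1268 = -1252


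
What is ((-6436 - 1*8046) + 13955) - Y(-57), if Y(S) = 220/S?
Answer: -29819/57 ≈ -523.14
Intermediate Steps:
((-6436 - 1*8046) + 13955) - Y(-57) = ((-6436 - 1*8046) + 13955) - 220/(-57) = ((-6436 - 8046) + 13955) - 220*(-1)/57 = (-14482 + 13955) - 1*(-220/57) = -527 + 220/57 = -29819/57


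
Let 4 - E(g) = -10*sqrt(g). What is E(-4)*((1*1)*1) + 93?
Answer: 97 + 20*I ≈ 97.0 + 20.0*I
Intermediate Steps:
E(g) = 4 + 10*sqrt(g) (E(g) = 4 - (-10)*sqrt(g) = 4 + 10*sqrt(g))
E(-4)*((1*1)*1) + 93 = (4 + 10*sqrt(-4))*((1*1)*1) + 93 = (4 + 10*(2*I))*(1*1) + 93 = (4 + 20*I)*1 + 93 = (4 + 20*I) + 93 = 97 + 20*I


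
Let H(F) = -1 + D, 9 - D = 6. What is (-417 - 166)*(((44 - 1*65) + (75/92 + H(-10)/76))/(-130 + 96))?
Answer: -20543171/59432 ≈ -345.66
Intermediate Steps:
D = 3 (D = 9 - 1*6 = 9 - 6 = 3)
H(F) = 2 (H(F) = -1 + 3 = 2)
(-417 - 166)*(((44 - 1*65) + (75/92 + H(-10)/76))/(-130 + 96)) = (-417 - 166)*(((44 - 1*65) + (75/92 + 2/76))/(-130 + 96)) = -583*((44 - 65) + (75*(1/92) + 2*(1/76)))/(-34) = -583*(-21 + (75/92 + 1/38))*(-1)/34 = -583*(-21 + 1471/1748)*(-1)/34 = -(-20543171)*(-1)/(1748*34) = -583*35237/59432 = -20543171/59432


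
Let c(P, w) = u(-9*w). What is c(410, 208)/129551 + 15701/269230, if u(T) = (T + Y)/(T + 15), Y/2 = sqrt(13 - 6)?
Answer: 1259263674889/21590110736870 - 2*sqrt(7)/240576207 ≈ 0.058326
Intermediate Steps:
Y = 2*sqrt(7) (Y = 2*sqrt(13 - 6) = 2*sqrt(7) ≈ 5.2915)
u(T) = (T + 2*sqrt(7))/(15 + T) (u(T) = (T + 2*sqrt(7))/(T + 15) = (T + 2*sqrt(7))/(15 + T))
c(P, w) = (-9*w + 2*sqrt(7))/(15 - 9*w)
c(410, 208)/129551 + 15701/269230 = ((-2*sqrt(7) + 9*208)/(3*(-5 + 3*208)))/129551 + 15701/269230 = ((-2*sqrt(7) + 1872)/(3*(-5 + 624)))*(1/129551) + 15701*(1/269230) = ((1/3)*(1872 - 2*sqrt(7))/619)*(1/129551) + 15701/269230 = ((1/3)*(1/619)*(1872 - 2*sqrt(7)))*(1/129551) + 15701/269230 = (624/619 - 2*sqrt(7)/1857)*(1/129551) + 15701/269230 = (624/80192069 - 2*sqrt(7)/240576207) + 15701/269230 = 1259263674889/21590110736870 - 2*sqrt(7)/240576207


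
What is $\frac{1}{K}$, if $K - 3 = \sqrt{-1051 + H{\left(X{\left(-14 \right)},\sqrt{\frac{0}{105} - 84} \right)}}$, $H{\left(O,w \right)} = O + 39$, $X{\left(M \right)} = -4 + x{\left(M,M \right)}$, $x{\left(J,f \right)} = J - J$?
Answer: $\frac{3}{1025} - \frac{2 i \sqrt{254}}{1025} \approx 0.0029268 - 0.031097 i$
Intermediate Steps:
$x{\left(J,f \right)} = 0$
$X{\left(M \right)} = -4$ ($X{\left(M \right)} = -4 + 0 = -4$)
$H{\left(O,w \right)} = 39 + O$
$K = 3 + 2 i \sqrt{254}$ ($K = 3 + \sqrt{-1051 + \left(39 - 4\right)} = 3 + \sqrt{-1051 + 35} = 3 + \sqrt{-1016} = 3 + 2 i \sqrt{254} \approx 3.0 + 31.875 i$)
$\frac{1}{K} = \frac{1}{3 + 2 i \sqrt{254}}$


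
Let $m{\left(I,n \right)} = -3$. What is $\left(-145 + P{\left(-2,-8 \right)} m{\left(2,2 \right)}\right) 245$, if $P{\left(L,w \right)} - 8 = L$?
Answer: $-39935$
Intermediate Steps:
$P{\left(L,w \right)} = 8 + L$
$\left(-145 + P{\left(-2,-8 \right)} m{\left(2,2 \right)}\right) 245 = \left(-145 + \left(8 - 2\right) \left(-3\right)\right) 245 = \left(-145 + 6 \left(-3\right)\right) 245 = \left(-145 - 18\right) 245 = \left(-163\right) 245 = -39935$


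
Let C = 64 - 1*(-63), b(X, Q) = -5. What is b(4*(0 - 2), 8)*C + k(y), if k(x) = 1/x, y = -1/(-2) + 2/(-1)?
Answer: -1907/3 ≈ -635.67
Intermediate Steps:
y = -3/2 (y = -1*(-1/2) + 2*(-1) = 1/2 - 2 = -3/2 ≈ -1.5000)
C = 127 (C = 64 + 63 = 127)
b(4*(0 - 2), 8)*C + k(y) = -5*127 + 1/(-3/2) = -635 - 2/3 = -1907/3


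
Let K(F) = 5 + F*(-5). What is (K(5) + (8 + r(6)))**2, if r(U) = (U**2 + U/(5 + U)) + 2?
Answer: 85264/121 ≈ 704.66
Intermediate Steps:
K(F) = 5 - 5*F
r(U) = 2 + U**2 + U/(5 + U) (r(U) = (U**2 + U/(5 + U)) + 2 = 2 + U**2 + U/(5 + U))
(K(5) + (8 + r(6)))**2 = ((5 - 5*5) + (8 + (10 + 6**3 + 3*6 + 5*6**2)/(5 + 6)))**2 = ((5 - 25) + (8 + (10 + 216 + 18 + 5*36)/11))**2 = (-20 + (8 + (10 + 216 + 18 + 180)/11))**2 = (-20 + (8 + (1/11)*424))**2 = (-20 + (8 + 424/11))**2 = (-20 + 512/11)**2 = (292/11)**2 = 85264/121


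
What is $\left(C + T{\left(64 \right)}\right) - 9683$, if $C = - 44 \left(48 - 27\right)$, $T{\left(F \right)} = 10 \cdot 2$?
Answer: $-10587$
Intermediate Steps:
$T{\left(F \right)} = 20$
$C = -924$ ($C = \left(-44\right) 21 = -924$)
$\left(C + T{\left(64 \right)}\right) - 9683 = \left(-924 + 20\right) - 9683 = -904 - 9683 = -10587$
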